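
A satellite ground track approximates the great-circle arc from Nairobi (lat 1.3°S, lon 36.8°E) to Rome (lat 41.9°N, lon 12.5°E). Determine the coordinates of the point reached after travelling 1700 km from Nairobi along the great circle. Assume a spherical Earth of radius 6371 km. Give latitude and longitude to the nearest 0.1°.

Write both endpoints as unit vectors p₁, p₂ with components (cos φ cos λ, cos φ sin λ, sin φ).
The central angle between the endpoints is δ = arccos(p₁·p₂) ≈ 0.846 rad (48.5°). The total great-circle distance is δ·R ≈ 0.846 × 6371 ≈ 5389 km, so the target fraction is f = 1700/5389 ≈ 0.315.
Interpolate at f ≈ 0.315 with slerp weights a = sin((1−f)δ)/sin δ ≈ 0.731, b = sin(fδ)/sin δ ≈ 0.352.
p = a·p₁ + b·p₂ ≈ (0.841, 0.495, 0.219); φ = arcsin(p_z) ≈ 12.63°, λ = atan2(p_y, p_x) ≈ 30.45°.

≈ lat 12.6°N, lon 30.5°E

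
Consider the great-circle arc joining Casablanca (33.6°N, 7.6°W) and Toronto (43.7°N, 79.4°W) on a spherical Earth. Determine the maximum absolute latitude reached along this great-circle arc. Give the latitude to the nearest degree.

The great circle lies in the plane with unit normal n̂ = (p₁ × p₂)/|p₁ × p₂|.
Here n̂_z ≈ -0.696; the vertex latitude is φ_max = arccos|n̂_z| ≈ 45.9°.
Check via Clairaut: cos φ_max = |cos φ₁| · sin C = cos(33.6°)·sin(56.7°) ≈ 0.696, again giving ≈ 45.9°.

≈ 46°N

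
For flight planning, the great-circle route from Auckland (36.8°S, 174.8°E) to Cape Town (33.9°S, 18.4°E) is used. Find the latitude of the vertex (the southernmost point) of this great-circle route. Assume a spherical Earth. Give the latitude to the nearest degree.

≈ 74°S

The great circle lies in the plane with unit normal n̂ = (p₁ × p₂)/|p₁ × p₂|.
Here n̂_z ≈ -0.277; the vertex latitude is φ_max = arccos|n̂_z| ≈ 73.9°.
Check via Clairaut: cos φ_max = |cos φ₁| · sin C = cos(36.8°)·sin(159.8°) ≈ 0.277, again giving ≈ 73.9°.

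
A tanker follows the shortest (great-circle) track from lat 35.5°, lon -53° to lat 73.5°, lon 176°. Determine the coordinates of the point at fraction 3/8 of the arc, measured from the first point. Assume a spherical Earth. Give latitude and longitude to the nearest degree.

Convert each endpoint to a unit vector on the sphere (x = cos φ cos λ, y = cos φ sin λ, z = sin φ).
The central angle between the endpoints is δ = arccos(p₁·p₂) ≈ 1.154 rad (66.1°).
Interpolate at f = 3/8 with slerp weights a = sin((1−f)δ)/sin δ ≈ 0.722, b = sin(fδ)/sin δ ≈ 0.459.
p = a·p₁ + b·p₂ ≈ (0.224, -0.460, 0.859); φ = arcsin(p_z) ≈ 59.21°, λ = atan2(p_y, p_x) ≈ -64.07°.

≈ lat 59°, lon -64°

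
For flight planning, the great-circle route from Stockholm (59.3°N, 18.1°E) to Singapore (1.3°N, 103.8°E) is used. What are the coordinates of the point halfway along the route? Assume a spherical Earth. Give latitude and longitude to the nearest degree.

≈ 37°N, 78°E

Convert each endpoint to a unit vector on the sphere (x = cos φ cos λ, y = cos φ sin λ, z = sin φ).
The central angle between the endpoints is δ = arccos(p₁·p₂) ≈ 1.513 rad (86.7°).
Interpolate at f = 1/2 with slerp weights a = sin((1−f)δ)/sin δ ≈ 0.688, b = sin(fδ)/sin δ ≈ 0.688.
p = a·p₁ + b·p₂ ≈ (0.170, 0.777, 0.607); φ = arcsin(p_z) ≈ 37.36°, λ = atan2(p_y, p_x) ≈ 77.67°.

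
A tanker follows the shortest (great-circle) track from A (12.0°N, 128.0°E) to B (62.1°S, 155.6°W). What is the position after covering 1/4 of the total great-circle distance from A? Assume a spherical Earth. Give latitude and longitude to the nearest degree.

≈ (9°S, 139°E)

Convert each endpoint to a unit vector on the sphere (x = cos φ cos λ, y = cos φ sin λ, z = sin φ).
The central angle between the endpoints is δ = arccos(p₁·p₂) ≈ 1.647 rad (94.4°).
Interpolate at f = 1/4 with slerp weights a = sin((1−f)δ)/sin δ ≈ 0.947, b = sin(fδ)/sin δ ≈ 0.401.
p = a·p₁ + b·p₂ ≈ (-0.741, 0.652, -0.158); φ = arcsin(p_z) ≈ -9.08°, λ = atan2(p_y, p_x) ≈ 138.65°.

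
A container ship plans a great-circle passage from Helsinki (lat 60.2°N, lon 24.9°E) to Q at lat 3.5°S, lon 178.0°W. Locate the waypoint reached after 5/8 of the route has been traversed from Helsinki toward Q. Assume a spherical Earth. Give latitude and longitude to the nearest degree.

≈ lat 40°N, lon 170°E

Write both endpoints as unit vectors p₁, p₂ with components (cos φ cos λ, cos φ sin λ, sin φ).
The central angle between the endpoints is δ = arccos(p₁·p₂) ≈ 2.106 rad (120.7°).
Interpolate at f = 5/8 with slerp weights a = sin((1−f)δ)/sin δ ≈ 0.826, b = sin(fδ)/sin δ ≈ 1.125.
p = a·p₁ + b·p₂ ≈ (-0.750, 0.134, 0.648); φ = arcsin(p_z) ≈ 40.37°, λ = atan2(p_y, p_x) ≈ 169.90°.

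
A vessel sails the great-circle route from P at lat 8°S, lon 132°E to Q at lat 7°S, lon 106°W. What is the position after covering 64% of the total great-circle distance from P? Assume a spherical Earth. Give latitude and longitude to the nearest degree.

≈ lat 14°S, lon 149°W

Convert each endpoint to a unit vector on the sphere (x = cos φ cos λ, y = cos φ sin λ, z = sin φ).
The central angle between the endpoints is δ = arccos(p₁·p₂) ≈ 2.099 rad (120.3°).
Interpolate at f = 0.64 with slerp weights a = sin((1−f)δ)/sin δ ≈ 0.794, b = sin(fδ)/sin δ ≈ 1.128.
p = a·p₁ + b·p₂ ≈ (-0.835, -0.492, -0.248); φ = arcsin(p_z) ≈ -14.36°, λ = atan2(p_y, p_x) ≈ -149.49°.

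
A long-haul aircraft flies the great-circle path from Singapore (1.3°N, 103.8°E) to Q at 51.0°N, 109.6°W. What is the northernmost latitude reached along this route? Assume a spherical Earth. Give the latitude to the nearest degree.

The great circle lies in the plane with unit normal n̂ = (p₁ × p₂)/|p₁ × p₂|.
Here n̂_z ≈ +0.402; the vertex latitude is φ_max = arccos|n̂_z| ≈ 66.3°.

≈ 66°N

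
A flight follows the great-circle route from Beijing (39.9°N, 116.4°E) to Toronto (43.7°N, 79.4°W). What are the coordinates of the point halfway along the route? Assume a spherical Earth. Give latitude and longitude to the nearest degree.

≈ (81°N, 174°W)

From cos δ = sin φ₁ sin φ₂ + cos φ₁ cos φ₂ cos Δλ, the central angle is δ ≈ 1.661 rad (95.2°).
Interpolate at f = 1/2 with slerp weights a = sin((1−f)δ)/sin δ ≈ 0.741, b = sin(fδ)/sin δ ≈ 0.741.
p = a·p₁ + b·p₂ ≈ (-0.154, -0.017, 0.988); φ = arcsin(p_z) ≈ 81.07°, λ = atan2(p_y, p_x) ≈ -173.57°.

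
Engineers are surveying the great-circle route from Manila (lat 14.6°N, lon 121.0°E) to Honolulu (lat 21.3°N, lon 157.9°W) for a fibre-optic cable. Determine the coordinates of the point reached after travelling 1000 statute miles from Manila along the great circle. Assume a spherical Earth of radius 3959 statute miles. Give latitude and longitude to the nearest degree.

Write both endpoints as unit vectors p₁, p₂ with components (cos φ cos λ, cos φ sin λ, sin φ).
The central angle between the endpoints is δ = arccos(p₁·p₂) ≈ 1.338 rad (76.6°). The total great-circle distance is δ·R ≈ 1.338 × 3959 ≈ 5296 mi, so the target fraction is f = 1000/5296 ≈ 0.189.
Interpolate at f ≈ 0.189 with slerp weights a = sin((1−f)δ)/sin δ ≈ 0.909, b = sin(fδ)/sin δ ≈ 0.257.
p = a·p₁ + b·p₂ ≈ (-0.675, 0.664, 0.322); φ = arcsin(p_z) ≈ 18.81°, λ = atan2(p_y, p_x) ≈ 135.46°.

≈ lat 19°N, lon 135°E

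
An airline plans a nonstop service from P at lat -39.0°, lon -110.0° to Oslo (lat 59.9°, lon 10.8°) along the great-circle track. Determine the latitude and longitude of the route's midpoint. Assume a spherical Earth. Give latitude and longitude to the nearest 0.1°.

Write both endpoints as unit vectors p₁, p₂ with components (cos φ cos λ, cos φ sin λ, sin φ).
The central angle between the endpoints is δ = arccos(p₁·p₂) ≈ 2.410 rad (138.1°).
Interpolate at f = 1/2 with slerp weights a = sin((1−f)δ)/sin δ ≈ 1.398, b = sin(fδ)/sin δ ≈ 1.398.
p = a·p₁ + b·p₂ ≈ (0.317, -0.889, 0.330); φ = arcsin(p_z) ≈ 19.24°, λ = atan2(p_y, p_x) ≈ -70.38°.

≈ lat 19.2°, lon -70.4°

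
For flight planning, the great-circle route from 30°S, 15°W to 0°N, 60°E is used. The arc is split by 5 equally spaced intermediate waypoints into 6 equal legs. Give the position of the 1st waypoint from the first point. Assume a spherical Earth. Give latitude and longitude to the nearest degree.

Convert each endpoint to a unit vector on the sphere (x = cos φ cos λ, y = cos φ sin λ, z = sin φ).
The central angle between the endpoints is δ = arccos(p₁·p₂) ≈ 1.345 rad (77.0°).
Interpolate at f = 1/6 with slerp weights a = sin((1−f)δ)/sin δ ≈ 0.924, b = sin(fδ)/sin δ ≈ 0.228.
p = a·p₁ + b·p₂ ≈ (0.887, -0.010, -0.462); φ = arcsin(p_z) ≈ -27.51°, λ = atan2(p_y, p_x) ≈ -0.62°.

≈ 28°S, 1°W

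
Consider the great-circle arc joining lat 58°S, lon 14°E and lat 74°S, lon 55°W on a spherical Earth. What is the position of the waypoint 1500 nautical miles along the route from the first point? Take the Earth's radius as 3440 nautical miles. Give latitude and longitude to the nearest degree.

Convert each endpoint to a unit vector on the sphere (x = cos φ cos λ, y = cos φ sin λ, z = sin φ).
The central angle between the endpoints is δ = arccos(p₁·p₂) ≈ 0.521 rad (29.8°). The total great-circle distance is δ·R ≈ 0.521 × 3440 ≈ 1791 nmi, so the target fraction is f = 1500/1791 ≈ 0.838.
Interpolate at f ≈ 0.838 with slerp weights a = sin((1−f)δ)/sin δ ≈ 0.170, b = sin(fδ)/sin δ ≈ 0.849.
p = a·p₁ + b·p₂ ≈ (0.222, -0.170, -0.960); φ = arcsin(p_z) ≈ -73.79°, λ = atan2(p_y, p_x) ≈ -37.50°.

≈ lat 74°S, lon 38°W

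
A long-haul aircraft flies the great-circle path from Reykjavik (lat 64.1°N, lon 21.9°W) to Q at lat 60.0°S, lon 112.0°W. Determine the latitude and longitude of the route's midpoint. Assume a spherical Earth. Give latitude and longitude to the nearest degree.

≈ lat 3°N, lon 71°W

Write both endpoints as unit vectors p₁, p₂ with components (cos φ cos λ, cos φ sin λ, sin φ).
The central angle between the endpoints is δ = arccos(p₁·p₂) ≈ 2.465 rad (141.2°).
Interpolate at f = 1/2 with slerp weights a = sin((1−f)δ)/sin δ ≈ 1.506, b = sin(fδ)/sin δ ≈ 1.506.
p = a·p₁ + b·p₂ ≈ (0.328, -0.943, 0.050); φ = arcsin(p_z) ≈ 2.89°, λ = atan2(p_y, p_x) ≈ -70.82°.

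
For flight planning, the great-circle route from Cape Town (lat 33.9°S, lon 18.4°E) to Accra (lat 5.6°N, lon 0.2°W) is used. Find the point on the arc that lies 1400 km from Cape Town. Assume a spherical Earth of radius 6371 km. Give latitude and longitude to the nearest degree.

The haversine formula gives a central angle δ ≈ 0.755 rad (43.2°) between the endpoints. The total great-circle distance is δ·R ≈ 0.755 × 6371 ≈ 4808 km, so the target fraction is f = 1400/4808 ≈ 0.291.
Interpolate at f ≈ 0.291 with slerp weights a = sin((1−f)δ)/sin δ ≈ 0.744, b = sin(fδ)/sin δ ≈ 0.318.
p = a·p₁ + b·p₂ ≈ (0.903, 0.194, -0.384); φ = arcsin(p_z) ≈ -22.58°, λ = atan2(p_y, p_x) ≈ 12.12°.

≈ lat 23°S, lon 12°E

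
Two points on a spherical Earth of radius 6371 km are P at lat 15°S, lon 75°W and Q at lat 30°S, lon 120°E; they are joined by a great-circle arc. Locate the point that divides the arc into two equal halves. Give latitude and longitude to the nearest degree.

≈ lat 71°S, lon 135°W

Convert each endpoint to a unit vector on the sphere (x = cos φ cos λ, y = cos φ sin λ, z = sin φ).
The central angle between the endpoints is δ = arccos(p₁·p₂) ≈ 2.317 rad (132.7°).
Interpolate at f = 1/2 with slerp weights a = sin((1−f)δ)/sin δ ≈ 1.247, b = sin(fδ)/sin δ ≈ 1.247.
p = a·p₁ + b·p₂ ≈ (-0.228, -0.228, -0.946); φ = arcsin(p_z) ≈ -71.17°, λ = atan2(p_y, p_x) ≈ -135.00°.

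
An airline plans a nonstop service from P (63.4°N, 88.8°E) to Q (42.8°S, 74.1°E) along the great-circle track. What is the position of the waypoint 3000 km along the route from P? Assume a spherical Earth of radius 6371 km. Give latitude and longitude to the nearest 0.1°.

≈ (36.7°N, 82.5°E)

The haversine formula gives a central angle δ ≈ 1.865 rad (106.8°) between the endpoints. The total great-circle distance is δ·R ≈ 1.865 × 6371 ≈ 11880 km, so the target fraction is f = 3000/11880 ≈ 0.253.
Interpolate at f ≈ 0.253 with slerp weights a = sin((1−f)δ)/sin δ ≈ 1.029, b = sin(fδ)/sin δ ≈ 0.474.
p = a·p₁ + b·p₂ ≈ (0.105, 0.795, 0.598); φ = arcsin(p_z) ≈ 36.70°, λ = atan2(p_y, p_x) ≈ 82.48°.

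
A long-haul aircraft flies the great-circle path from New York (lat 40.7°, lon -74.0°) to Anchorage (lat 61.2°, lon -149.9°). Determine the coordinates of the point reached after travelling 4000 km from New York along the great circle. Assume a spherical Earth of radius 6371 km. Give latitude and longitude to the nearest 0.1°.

≈ lat 61.2°, lon -123.4°

From cos δ = sin φ₁ sin φ₂ + cos φ₁ cos φ₂ cos Δλ, the central angle is δ ≈ 0.849 rad (48.7°). The total great-circle distance is δ·R ≈ 0.849 × 6371 ≈ 5412 km, so the target fraction is f = 4000/5412 ≈ 0.739.
Interpolate at f ≈ 0.739 with slerp weights a = sin((1−f)δ)/sin δ ≈ 0.293, b = sin(fδ)/sin δ ≈ 0.782.
p = a·p₁ + b·p₂ ≈ (-0.265, -0.402, 0.876); φ = arcsin(p_z) ≈ 61.21°, λ = atan2(p_y, p_x) ≈ -123.36°.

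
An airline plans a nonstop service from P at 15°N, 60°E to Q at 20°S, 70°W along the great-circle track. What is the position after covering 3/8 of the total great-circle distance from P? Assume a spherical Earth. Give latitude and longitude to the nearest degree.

Convert each endpoint to a unit vector on the sphere (x = cos φ cos λ, y = cos φ sin λ, z = sin φ).
The central angle between the endpoints is δ = arccos(p₁·p₂) ≈ 2.308 rad (132.2°).
Interpolate at f = 3/8 with slerp weights a = sin((1−f)δ)/sin δ ≈ 1.339, b = sin(fδ)/sin δ ≈ 1.028.
p = a·p₁ + b·p₂ ≈ (0.977, 0.212, -0.005); φ = arcsin(p_z) ≈ -0.29°, λ = atan2(p_y, p_x) ≈ 12.27°.

≈ 0°N, 12°E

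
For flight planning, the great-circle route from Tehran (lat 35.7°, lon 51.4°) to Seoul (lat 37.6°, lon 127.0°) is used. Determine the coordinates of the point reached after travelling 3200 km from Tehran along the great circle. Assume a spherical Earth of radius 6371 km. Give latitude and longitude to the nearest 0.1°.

The haversine formula gives a central angle δ ≈ 1.029 rad (58.9°) between the endpoints. The total great-circle distance is δ·R ≈ 1.029 × 6371 ≈ 6553 km, so the target fraction is f = 3200/6553 ≈ 0.488.
Interpolate at f ≈ 0.488 with slerp weights a = sin((1−f)δ)/sin δ ≈ 0.586, b = sin(fδ)/sin δ ≈ 0.562.
p = a·p₁ + b·p₂ ≈ (0.029, 0.728, 0.685); φ = arcsin(p_z) ≈ 43.25°, λ = atan2(p_y, p_x) ≈ 87.71°.

≈ lat 43.2°, lon 87.7°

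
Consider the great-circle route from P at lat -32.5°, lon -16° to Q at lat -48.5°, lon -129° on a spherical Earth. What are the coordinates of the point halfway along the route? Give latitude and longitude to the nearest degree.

≈ lat -57°, lon -62°

Convert each endpoint to a unit vector on the sphere (x = cos φ cos λ, y = cos φ sin λ, z = sin φ).
The central angle between the endpoints is δ = arccos(p₁·p₂) ≈ 1.386 rad (79.4°).
Interpolate at f = 1/2 with slerp weights a = sin((1−f)δ)/sin δ ≈ 0.650, b = sin(fδ)/sin δ ≈ 0.650.
p = a·p₁ + b·p₂ ≈ (0.256, -0.486, -0.836); φ = arcsin(p_z) ≈ -56.70°, λ = atan2(p_y, p_x) ≈ -62.22°.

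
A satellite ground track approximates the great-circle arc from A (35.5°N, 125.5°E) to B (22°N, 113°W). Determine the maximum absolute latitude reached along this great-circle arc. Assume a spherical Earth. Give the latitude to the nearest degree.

The great circle lies in the plane with unit normal n̂ = (p₁ × p₂)/|p₁ × p₂|.
Here n̂_z ≈ +0.654; the vertex latitude is φ_max = arccos|n̂_z| ≈ 49.2°.
Check via Clairaut: cos φ_max = |cos φ₁| · sin C = cos(35.5°)·sin(53.4°) ≈ 0.654, again giving ≈ 49.2°.

≈ 49°N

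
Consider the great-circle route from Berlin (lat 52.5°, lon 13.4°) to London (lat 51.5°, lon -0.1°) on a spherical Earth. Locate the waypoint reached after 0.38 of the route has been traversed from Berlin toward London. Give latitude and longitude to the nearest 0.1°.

Convert each endpoint to a unit vector on the sphere (x = cos φ cos λ, y = cos φ sin λ, z = sin φ).
The central angle between the endpoints is δ = arccos(p₁·p₂) ≈ 0.146 rad (8.4°).
Interpolate at f = 0.38 with slerp weights a = sin((1−f)δ)/sin δ ≈ 0.621, b = sin(fδ)/sin δ ≈ 0.381.
p = a·p₁ + b·p₂ ≈ (0.605, 0.087, 0.791); φ = arcsin(p_z) ≈ 52.30°, λ = atan2(p_y, p_x) ≈ 8.20°.

≈ lat 52.3°, lon 8.2°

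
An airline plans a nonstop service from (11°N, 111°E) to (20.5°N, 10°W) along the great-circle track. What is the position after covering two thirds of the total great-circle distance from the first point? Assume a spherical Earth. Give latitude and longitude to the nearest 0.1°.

≈ (30.0°N, 30.9°E)

Convert each endpoint to a unit vector on the sphere (x = cos φ cos λ, y = cos φ sin λ, z = sin φ).
The central angle between the endpoints is δ = arccos(p₁·p₂) ≈ 1.990 rad (114.0°).
Interpolate at f = 2/3 with slerp weights a = sin((1−f)δ)/sin δ ≈ 0.674, b = sin(fδ)/sin δ ≈ 1.062.
p = a·p₁ + b·p₂ ≈ (0.743, 0.445, 0.501); φ = arcsin(p_z) ≈ 30.04°, λ = atan2(p_y, p_x) ≈ 30.92°.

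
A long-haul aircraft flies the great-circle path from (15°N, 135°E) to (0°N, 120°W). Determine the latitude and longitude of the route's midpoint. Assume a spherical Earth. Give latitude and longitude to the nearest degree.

≈ (12°N, 171°W)

From cos δ = sin φ₁ sin φ₂ + cos φ₁ cos φ₂ cos Δλ, the central angle is δ ≈ 1.823 rad (104.5°).
Interpolate at f = 1/2 with slerp weights a = sin((1−f)δ)/sin δ ≈ 0.816, b = sin(fδ)/sin δ ≈ 0.816.
p = a·p₁ + b·p₂ ≈ (-0.966, -0.149, 0.211); φ = arcsin(p_z) ≈ 12.20°, λ = atan2(p_y, p_x) ≈ -171.21°.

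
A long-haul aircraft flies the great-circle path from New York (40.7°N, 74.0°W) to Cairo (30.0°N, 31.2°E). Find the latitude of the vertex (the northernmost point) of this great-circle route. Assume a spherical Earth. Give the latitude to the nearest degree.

≈ 50°N

The great circle lies in the plane with unit normal n̂ = (p₁ × p₂)/|p₁ × p₂|.
Here n̂_z ≈ +0.641; the vertex latitude is φ_max = arccos|n̂_z| ≈ 50.1°.
Check via Clairaut: cos φ_max = |cos φ₁| · sin C = cos(40.7°)·sin(57.8°) ≈ 0.641, again giving ≈ 50.1°.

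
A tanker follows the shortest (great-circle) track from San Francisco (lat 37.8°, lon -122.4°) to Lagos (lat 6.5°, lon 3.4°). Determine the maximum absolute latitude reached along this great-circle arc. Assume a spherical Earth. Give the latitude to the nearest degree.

The great circle lies in the plane with unit normal n̂ = (p₁ × p₂)/|p₁ × p₂|.
Here n̂_z ≈ +0.691; the vertex latitude is φ_max = arccos|n̂_z| ≈ 46.3°.

≈ 46°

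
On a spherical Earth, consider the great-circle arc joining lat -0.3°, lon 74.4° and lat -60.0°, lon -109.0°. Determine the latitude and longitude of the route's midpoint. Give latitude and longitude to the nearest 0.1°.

The haversine formula gives a central angle δ ≈ 2.088 rad (119.6°) between the endpoints.
Interpolate at f = 1/2 with slerp weights a = sin((1−f)δ)/sin δ ≈ 0.995, b = sin(fδ)/sin δ ≈ 0.995.
p = a·p₁ + b·p₂ ≈ (0.106, 0.488, -0.867); φ = arcsin(p_z) ≈ -60.06°, λ = atan2(p_y, p_x) ≈ 77.79°.

≈ lat -60.1°, lon 77.8°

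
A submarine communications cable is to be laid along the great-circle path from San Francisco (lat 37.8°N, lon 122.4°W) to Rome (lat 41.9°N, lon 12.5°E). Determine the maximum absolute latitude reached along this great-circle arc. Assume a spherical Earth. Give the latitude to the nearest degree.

≈ 65°N

The great circle lies in the plane with unit normal n̂ = (p₁ × p₂)/|p₁ × p₂|.
Here n̂_z ≈ +0.417; the vertex latitude is φ_max = arccos|n̂_z| ≈ 65.4°.
Check via Clairaut: cos φ_max = |cos φ₁| · sin C = cos(37.8°)·sin(31.8°) ≈ 0.417, again giving ≈ 65.4°.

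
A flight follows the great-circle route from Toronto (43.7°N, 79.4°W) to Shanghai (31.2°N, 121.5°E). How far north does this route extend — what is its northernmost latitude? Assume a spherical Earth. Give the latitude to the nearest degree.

The great circle lies in the plane with unit normal n̂ = (p₁ × p₂)/|p₁ × p₂|.
Here n̂_z ≈ -0.226; the vertex latitude is φ_max = arccos|n̂_z| ≈ 76.9°.
Check via Clairaut: cos φ_max = |cos φ₁| · sin C = cos(43.7°)·sin(18.2°) ≈ 0.226, again giving ≈ 76.9°.

≈ 77°N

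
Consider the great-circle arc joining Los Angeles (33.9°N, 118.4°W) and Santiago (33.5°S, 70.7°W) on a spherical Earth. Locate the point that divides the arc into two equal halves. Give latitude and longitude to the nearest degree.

≈ (0°N, 94°W)

The haversine formula gives a central angle δ ≈ 1.412 rad (80.9°) between the endpoints.
Interpolate at f = 1/2 with slerp weights a = sin((1−f)δ)/sin δ ≈ 0.657, b = sin(fδ)/sin δ ≈ 0.657.
p = a·p₁ + b·p₂ ≈ (-0.078, -0.997, 0.004); φ = arcsin(p_z) ≈ 0.22°, λ = atan2(p_y, p_x) ≈ -94.49°.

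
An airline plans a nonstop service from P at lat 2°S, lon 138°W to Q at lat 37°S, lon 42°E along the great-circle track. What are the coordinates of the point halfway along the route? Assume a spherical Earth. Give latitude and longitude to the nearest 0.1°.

≈ lat 72.5°S, lon 138.0°W

The haversine formula gives a central angle δ ≈ 2.461 rad (141.0°) between the endpoints.
Interpolate at f = 1/2 with slerp weights a = sin((1−f)δ)/sin δ ≈ 1.498, b = sin(fδ)/sin δ ≈ 1.498.
p = a·p₁ + b·p₂ ≈ (-0.223, -0.201, -0.954); φ = arcsin(p_z) ≈ -72.50°, λ = atan2(p_y, p_x) ≈ -138.00°.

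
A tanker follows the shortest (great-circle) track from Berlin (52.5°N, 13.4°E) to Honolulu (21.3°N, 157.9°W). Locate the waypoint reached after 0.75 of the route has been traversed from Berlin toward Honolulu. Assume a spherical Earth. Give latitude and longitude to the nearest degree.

≈ 48°N, 154°W

From cos δ = sin φ₁ sin φ₂ + cos φ₁ cos φ₂ cos Δλ, the central angle is δ ≈ 1.847 rad (105.8°).
Interpolate at f = 0.75 with slerp weights a = sin((1−f)δ)/sin δ ≈ 0.463, b = sin(fδ)/sin δ ≈ 1.021.
p = a·p₁ + b·p₂ ≈ (-0.608, -0.293, 0.738); φ = arcsin(p_z) ≈ 47.59°, λ = atan2(p_y, p_x) ≈ -154.28°.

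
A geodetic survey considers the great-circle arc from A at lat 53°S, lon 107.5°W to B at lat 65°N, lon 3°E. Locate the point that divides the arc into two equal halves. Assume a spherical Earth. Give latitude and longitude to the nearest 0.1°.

≈ lat 10.1°N, lon 66.4°W

Convert each endpoint to a unit vector on the sphere (x = cos φ cos λ, y = cos φ sin λ, z = sin φ).
The central angle between the endpoints is δ = arccos(p₁·p₂) ≈ 2.520 rad (144.4°).
Interpolate at f = 1/2 with slerp weights a = sin((1−f)δ)/sin δ ≈ 1.635, b = sin(fδ)/sin δ ≈ 1.635.
p = a·p₁ + b·p₂ ≈ (0.394, -0.902, 0.176); φ = arcsin(p_z) ≈ 10.14°, λ = atan2(p_y, p_x) ≈ -66.40°.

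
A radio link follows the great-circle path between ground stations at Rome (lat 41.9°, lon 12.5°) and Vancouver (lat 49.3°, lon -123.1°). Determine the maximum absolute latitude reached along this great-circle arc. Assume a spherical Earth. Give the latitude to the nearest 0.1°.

The great circle lies in the plane with unit normal n̂ = (p₁ × p₂)/|p₁ × p₂|.
Here n̂_z ≈ -0.344; the vertex latitude is φ_max = arccos|n̂_z| ≈ 69.9°.
Check via Clairaut: cos φ_max = |cos φ₁| · sin C = cos(41.9°)·sin(27.5°) ≈ 0.344, again giving ≈ 69.9°.

≈ 69.9°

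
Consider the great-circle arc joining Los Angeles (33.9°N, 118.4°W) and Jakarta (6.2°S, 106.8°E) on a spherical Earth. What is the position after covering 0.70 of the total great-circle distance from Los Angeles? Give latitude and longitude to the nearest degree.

Write both endpoints as unit vectors p₁, p₂ with components (cos φ cos λ, cos φ sin λ, sin φ).
The central angle between the endpoints is δ = arccos(p₁·p₂) ≈ 2.267 rad (129.9°).
Interpolate at f = 0.70 with slerp weights a = sin((1−f)δ)/sin δ ≈ 0.820, b = sin(fδ)/sin δ ≈ 1.304.
p = a·p₁ + b·p₂ ≈ (-0.698, 0.642, 0.317); φ = arcsin(p_z) ≈ 18.46°, λ = atan2(p_y, p_x) ≈ 137.41°.

≈ 18°N, 137°E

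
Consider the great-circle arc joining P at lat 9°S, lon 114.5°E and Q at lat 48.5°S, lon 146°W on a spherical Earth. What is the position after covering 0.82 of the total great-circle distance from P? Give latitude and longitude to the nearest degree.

The haversine formula gives a central angle δ ≈ 1.562 rad (89.5°) between the endpoints.
Interpolate at f = 0.82 with slerp weights a = sin((1−f)δ)/sin δ ≈ 0.277, b = sin(fδ)/sin δ ≈ 0.958.
p = a·p₁ + b·p₂ ≈ (-0.640, -0.106, -0.761); φ = arcsin(p_z) ≈ -49.56°, λ = atan2(p_y, p_x) ≈ -170.62°.

≈ lat 50°S, lon 171°W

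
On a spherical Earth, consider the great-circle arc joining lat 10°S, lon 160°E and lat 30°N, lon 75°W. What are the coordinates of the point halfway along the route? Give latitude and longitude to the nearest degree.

Write both endpoints as unit vectors p₁, p₂ with components (cos φ cos λ, cos φ sin λ, sin φ).
The central angle between the endpoints is δ = arccos(p₁·p₂) ≈ 2.185 rad (125.2°).
Interpolate at f = 1/2 with slerp weights a = sin((1−f)δ)/sin δ ≈ 1.086, b = sin(fδ)/sin δ ≈ 1.086.
p = a·p₁ + b·p₂ ≈ (-0.762, -0.543, 0.354); φ = arcsin(p_z) ≈ 20.76°, λ = atan2(p_y, p_x) ≈ -144.53°.

≈ lat 21°N, lon 145°W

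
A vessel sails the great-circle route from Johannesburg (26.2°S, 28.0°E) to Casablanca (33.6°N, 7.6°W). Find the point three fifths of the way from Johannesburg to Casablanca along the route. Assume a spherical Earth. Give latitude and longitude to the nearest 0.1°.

From cos δ = sin φ₁ sin φ₂ + cos φ₁ cos φ₂ cos Δλ, the central angle is δ ≈ 1.199 rad (68.7°).
Interpolate at f = 3/5 with slerp weights a = sin((1−f)δ)/sin δ ≈ 0.495, b = sin(fδ)/sin δ ≈ 0.707.
p = a·p₁ + b·p₂ ≈ (0.976, 0.131, 0.173); φ = arcsin(p_z) ≈ 9.95°, λ = atan2(p_y, p_x) ≈ 7.63°.

≈ (9.9°N, 7.6°E)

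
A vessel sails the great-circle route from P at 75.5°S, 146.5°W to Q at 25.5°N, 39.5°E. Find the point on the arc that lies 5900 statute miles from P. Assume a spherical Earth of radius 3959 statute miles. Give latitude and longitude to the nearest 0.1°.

≈ 19.0°S, 40.9°E

From cos δ = sin φ₁ sin φ₂ + cos φ₁ cos φ₂ cos Δλ, the central angle is δ ≈ 2.267 rad (129.9°). The total great-circle distance is δ·R ≈ 2.267 × 3959 ≈ 8976 mi, so the target fraction is f = 5900/8976 ≈ 0.657.
Interpolate at f ≈ 0.657 with slerp weights a = sin((1−f)δ)/sin δ ≈ 0.914, b = sin(fδ)/sin δ ≈ 1.299.
p = a·p₁ + b·p₂ ≈ (0.714, 0.620, -0.326); φ = arcsin(p_z) ≈ -19.00°, λ = atan2(p_y, p_x) ≈ 40.95°.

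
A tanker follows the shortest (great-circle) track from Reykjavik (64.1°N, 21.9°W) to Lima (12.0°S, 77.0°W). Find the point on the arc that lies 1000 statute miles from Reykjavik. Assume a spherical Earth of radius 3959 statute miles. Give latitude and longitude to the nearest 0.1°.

Convert each endpoint to a unit vector on the sphere (x = cos φ cos λ, y = cos φ sin λ, z = sin φ).
The central angle between the endpoints is δ = arccos(p₁·p₂) ≈ 1.513 rad (86.7°). The total great-circle distance is δ·R ≈ 1.513 × 3959 ≈ 5991 mi, so the target fraction is f = 1000/5991 ≈ 0.167.
Interpolate at f ≈ 0.167 with slerp weights a = sin((1−f)δ)/sin δ ≈ 0.954, b = sin(fδ)/sin δ ≈ 0.250.
p = a·p₁ + b·p₂ ≈ (0.442, -0.394, 0.806); φ = arcsin(p_z) ≈ 53.71°, λ = atan2(p_y, p_x) ≈ -41.73°.

≈ 53.7°N, 41.7°W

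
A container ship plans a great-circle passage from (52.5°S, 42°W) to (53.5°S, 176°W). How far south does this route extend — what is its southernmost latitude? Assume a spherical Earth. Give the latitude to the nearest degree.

The great circle lies in the plane with unit normal n̂ = (p₁ × p₂)/|p₁ × p₂|.
Here n̂_z ≈ -0.282; the vertex latitude is φ_max = arccos|n̂_z| ≈ 73.6°.
Check via Clairaut: cos φ_max = |cos φ₁| · sin C = cos(52.5°)·sin(152.4°) ≈ 0.282, again giving ≈ 73.6°.

≈ 74°S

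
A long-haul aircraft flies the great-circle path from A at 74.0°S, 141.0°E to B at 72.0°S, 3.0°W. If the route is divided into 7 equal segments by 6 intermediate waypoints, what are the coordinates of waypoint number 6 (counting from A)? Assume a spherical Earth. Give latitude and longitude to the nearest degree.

Convert each endpoint to a unit vector on the sphere (x = cos φ cos λ, y = cos φ sin λ, z = sin φ).
The central angle between the endpoints is δ = arccos(p₁·p₂) ≈ 0.564 rad (32.3°).
Interpolate at f = 6/7 with slerp weights a = sin((1−f)δ)/sin δ ≈ 0.151, b = sin(fδ)/sin δ ≈ 0.869.
p = a·p₁ + b·p₂ ≈ (0.236, 0.012, -0.972); φ = arcsin(p_z) ≈ -76.33°, λ = atan2(p_y, p_x) ≈ 2.92°.

≈ 76°S, 3°E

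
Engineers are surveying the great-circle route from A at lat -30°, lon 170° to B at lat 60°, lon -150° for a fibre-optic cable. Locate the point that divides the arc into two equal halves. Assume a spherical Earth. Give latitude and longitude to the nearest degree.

≈ lat 16°, lon -176°

Write both endpoints as unit vectors p₁, p₂ with components (cos φ cos λ, cos φ sin λ, sin φ).
The central angle between the endpoints is δ = arccos(p₁·p₂) ≈ 1.672 rad (95.8°).
Interpolate at f = 1/2 with slerp weights a = sin((1−f)δ)/sin δ ≈ 0.746, b = sin(fδ)/sin δ ≈ 0.746.
p = a·p₁ + b·p₂ ≈ (-0.959, -0.074, 0.273); φ = arcsin(p_z) ≈ 15.84°, λ = atan2(p_y, p_x) ≈ -175.57°.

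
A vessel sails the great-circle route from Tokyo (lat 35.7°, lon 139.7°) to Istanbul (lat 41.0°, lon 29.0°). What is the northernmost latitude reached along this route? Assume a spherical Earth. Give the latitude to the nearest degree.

The great circle lies in the plane with unit normal n̂ = (p₁ × p₂)/|p₁ × p₂|.
Here n̂_z ≈ -0.581; the vertex latitude is φ_max = arccos|n̂_z| ≈ 54.5°.
Check via Clairaut: cos φ_max = |cos φ₁| · sin C = cos(35.7°)·sin(45.7°) ≈ 0.581, again giving ≈ 54.5°.

≈ 54°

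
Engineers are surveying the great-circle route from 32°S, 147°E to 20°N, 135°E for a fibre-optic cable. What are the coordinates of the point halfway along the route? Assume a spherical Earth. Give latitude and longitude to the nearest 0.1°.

≈ 6.0°S, 140.7°E

Convert each endpoint to a unit vector on the sphere (x = cos φ cos λ, y = cos φ sin λ, z = sin φ).
The central angle between the endpoints is δ = arccos(p₁·p₂) ≈ 0.929 rad (53.3°).
Interpolate at f = 1/2 with slerp weights a = sin((1−f)δ)/sin δ ≈ 0.559, b = sin(fδ)/sin δ ≈ 0.559.
p = a·p₁ + b·p₂ ≈ (-0.769, 0.630, -0.105); φ = arcsin(p_z) ≈ -6.03°, λ = atan2(p_y, p_x) ≈ 140.69°.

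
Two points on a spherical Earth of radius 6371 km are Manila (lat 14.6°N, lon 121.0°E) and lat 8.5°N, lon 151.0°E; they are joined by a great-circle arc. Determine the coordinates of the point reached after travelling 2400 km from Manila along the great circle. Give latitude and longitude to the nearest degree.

Convert each endpoint to a unit vector on the sphere (x = cos φ cos λ, y = cos φ sin λ, z = sin φ).
The central angle between the endpoints is δ = arccos(p₁·p₂) ≈ 0.523 rad (30.0°). The total great-circle distance is δ·R ≈ 0.523 × 6371 ≈ 3335 km, so the target fraction is f = 2400/3335 ≈ 0.720.
Interpolate at f ≈ 0.720 with slerp weights a = sin((1−f)δ)/sin δ ≈ 0.292, b = sin(fδ)/sin δ ≈ 0.736.
p = a·p₁ + b·p₂ ≈ (-0.782, 0.595, 0.183); φ = arcsin(p_z) ≈ 10.52°, λ = atan2(p_y, p_x) ≈ 142.72°.

≈ lat 11°N, lon 143°E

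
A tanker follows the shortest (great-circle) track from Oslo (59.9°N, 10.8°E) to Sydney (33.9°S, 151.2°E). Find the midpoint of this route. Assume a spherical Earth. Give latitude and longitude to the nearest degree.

≈ 29°N, 115°E

Convert each endpoint to a unit vector on the sphere (x = cos φ cos λ, y = cos φ sin λ, z = sin φ).
The central angle between the endpoints is δ = arccos(p₁·p₂) ≈ 2.504 rad (143.4°).
Interpolate at f = 1/2 with slerp weights a = sin((1−f)δ)/sin δ ≈ 1.594, b = sin(fδ)/sin δ ≈ 1.594.
p = a·p₁ + b·p₂ ≈ (-0.374, 0.787, 0.490); φ = arcsin(p_z) ≈ 29.35°, λ = atan2(p_y, p_x) ≈ 115.42°.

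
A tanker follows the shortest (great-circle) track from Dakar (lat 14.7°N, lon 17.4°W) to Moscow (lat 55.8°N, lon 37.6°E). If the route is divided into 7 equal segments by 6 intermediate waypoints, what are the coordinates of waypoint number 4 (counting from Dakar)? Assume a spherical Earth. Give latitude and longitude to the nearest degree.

Write both endpoints as unit vectors p₁, p₂ with components (cos φ cos λ, cos φ sin λ, sin φ).
The central angle between the endpoints is δ = arccos(p₁·p₂) ≈ 1.022 rad (58.6°).
Interpolate at f = 4/7 with slerp weights a = sin((1−f)δ)/sin δ ≈ 0.497, b = sin(fδ)/sin δ ≈ 0.646.
p = a·p₁ + b·p₂ ≈ (0.747, 0.078, 0.661); φ = arcsin(p_z) ≈ 41.35°, λ = atan2(p_y, p_x) ≈ 5.95°.

≈ lat 41°N, lon 6°E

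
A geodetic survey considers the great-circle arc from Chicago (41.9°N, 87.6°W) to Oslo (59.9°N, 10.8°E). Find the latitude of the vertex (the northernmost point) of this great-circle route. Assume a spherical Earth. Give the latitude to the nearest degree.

≈ 64°N

The great circle lies in the plane with unit normal n̂ = (p₁ × p₂)/|p₁ × p₂|.
Here n̂_z ≈ +0.433; the vertex latitude is φ_max = arccos|n̂_z| ≈ 64.3°.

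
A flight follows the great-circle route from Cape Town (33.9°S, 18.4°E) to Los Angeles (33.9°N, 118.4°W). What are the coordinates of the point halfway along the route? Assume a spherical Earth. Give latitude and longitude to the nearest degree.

≈ 0°N, 50°W

The haversine formula gives a central angle δ ≈ 2.521 rad (144.4°) between the endpoints.
Interpolate at f = 1/2 with slerp weights a = sin((1−f)δ)/sin δ ≈ 1.636, b = sin(fδ)/sin δ ≈ 1.636.
p = a·p₁ + b·p₂ ≈ (0.643, -0.766, 0.000); φ = arcsin(p_z) ≈ 0.00°, λ = atan2(p_y, p_x) ≈ -50.00°.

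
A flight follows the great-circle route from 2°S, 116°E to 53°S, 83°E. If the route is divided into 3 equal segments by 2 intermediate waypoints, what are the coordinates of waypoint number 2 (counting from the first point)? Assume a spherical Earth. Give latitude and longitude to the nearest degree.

Write both endpoints as unit vectors p₁, p₂ with components (cos φ cos λ, cos φ sin λ, sin φ).
The central angle between the endpoints is δ = arccos(p₁·p₂) ≈ 1.009 rad (57.8°).
Interpolate at f = 2/3 with slerp weights a = sin((1−f)δ)/sin δ ≈ 0.390, b = sin(fδ)/sin δ ≈ 0.736.
p = a·p₁ + b·p₂ ≈ (-0.117, 0.790, -0.602); φ = arcsin(p_z) ≈ -36.99°, λ = atan2(p_y, p_x) ≈ 98.41°.

≈ 37°S, 98°E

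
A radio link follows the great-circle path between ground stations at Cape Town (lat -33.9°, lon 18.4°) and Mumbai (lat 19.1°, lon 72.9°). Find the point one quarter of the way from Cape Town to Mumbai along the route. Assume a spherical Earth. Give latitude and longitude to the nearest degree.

≈ lat -22°, lon 34°

Write both endpoints as unit vectors p₁, p₂ with components (cos φ cos λ, cos φ sin λ, sin φ).
The central angle between the endpoints is δ = arccos(p₁·p₂) ≈ 1.294 rad (74.2°).
Interpolate at f = 1/4 with slerp weights a = sin((1−f)δ)/sin δ ≈ 0.858, b = sin(fδ)/sin δ ≈ 0.331.
p = a·p₁ + b·p₂ ≈ (0.767, 0.523, -0.370); φ = arcsin(p_z) ≈ -21.74°, λ = atan2(p_y, p_x) ≈ 34.29°.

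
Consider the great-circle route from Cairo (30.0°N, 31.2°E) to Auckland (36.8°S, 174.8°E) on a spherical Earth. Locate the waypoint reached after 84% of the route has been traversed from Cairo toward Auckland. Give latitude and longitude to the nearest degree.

≈ (34°S, 146°E)

Convert each endpoint to a unit vector on the sphere (x = cos φ cos λ, y = cos φ sin λ, z = sin φ).
The central angle between the endpoints is δ = arccos(p₁·p₂) ≈ 2.602 rad (149.1°).
Interpolate at f = 0.84 with slerp weights a = sin((1−f)δ)/sin δ ≈ 0.786, b = sin(fδ)/sin δ ≈ 1.589.
p = a·p₁ + b·p₂ ≈ (-0.685, 0.468, -0.559); φ = arcsin(p_z) ≈ -33.97°, λ = atan2(p_y, p_x) ≈ 145.64°.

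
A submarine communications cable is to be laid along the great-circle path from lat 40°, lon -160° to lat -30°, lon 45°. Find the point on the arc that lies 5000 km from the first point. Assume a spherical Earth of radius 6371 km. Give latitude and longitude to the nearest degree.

Convert each endpoint to a unit vector on the sphere (x = cos φ cos λ, y = cos φ sin λ, z = sin φ).
The central angle between the endpoints is δ = arccos(p₁·p₂) ≈ 2.746 rad (157.3°). The total great-circle distance is δ·R ≈ 2.746 × 6371 ≈ 17493 km, so the target fraction is f = 5000/17493 ≈ 0.286.
Interpolate at f ≈ 0.286 with slerp weights a = sin((1−f)δ)/sin δ ≈ 2.398, b = sin(fδ)/sin δ ≈ 1.833.
p = a·p₁ + b·p₂ ≈ (-0.604, 0.494, 0.625); φ = arcsin(p_z) ≈ 38.71°, λ = atan2(p_y, p_x) ≈ 140.74°.

≈ lat 39°, lon 141°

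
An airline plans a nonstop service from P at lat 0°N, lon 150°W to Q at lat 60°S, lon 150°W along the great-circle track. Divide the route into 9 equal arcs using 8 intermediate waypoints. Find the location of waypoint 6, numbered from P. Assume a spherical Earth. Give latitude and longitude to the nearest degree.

≈ lat 40°S, lon 150°W

Write both endpoints as unit vectors p₁, p₂ with components (cos φ cos λ, cos φ sin λ, sin φ).
The central angle between the endpoints is δ = arccos(p₁·p₂) ≈ 1.047 rad (60.0°).
Interpolate at f = 6/9 with slerp weights a = sin((1−f)δ)/sin δ ≈ 0.395, b = sin(fδ)/sin δ ≈ 0.742.
p = a·p₁ + b·p₂ ≈ (-0.663, -0.383, -0.643); φ = arcsin(p_z) ≈ -40.00°, λ = atan2(p_y, p_x) ≈ -150.00°.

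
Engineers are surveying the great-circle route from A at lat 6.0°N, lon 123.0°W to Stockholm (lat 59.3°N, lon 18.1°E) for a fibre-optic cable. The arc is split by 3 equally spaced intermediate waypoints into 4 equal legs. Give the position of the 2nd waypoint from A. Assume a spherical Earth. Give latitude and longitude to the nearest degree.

From cos δ = sin φ₁ sin φ₂ + cos φ₁ cos φ₂ cos Δλ, the central angle is δ ≈ 1.881 rad (107.8°).
Interpolate at f = 2/4 with slerp weights a = sin((1−f)δ)/sin δ ≈ 0.848, b = sin(fδ)/sin δ ≈ 0.848.
p = a·p₁ + b·p₂ ≈ (-0.048, -0.573, 0.818); φ = arcsin(p_z) ≈ 54.90°, λ = atan2(p_y, p_x) ≈ -94.77°.

≈ lat 55°N, lon 95°W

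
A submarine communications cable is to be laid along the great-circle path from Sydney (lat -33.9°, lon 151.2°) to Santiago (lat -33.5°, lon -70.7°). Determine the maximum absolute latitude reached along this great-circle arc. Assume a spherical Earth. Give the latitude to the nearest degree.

≈ -62°

The great circle lies in the plane with unit normal n̂ = (p₁ × p₂)/|p₁ × p₂|.
Here n̂_z ≈ +0.472; the vertex latitude is φ_max = arccos|n̂_z| ≈ 61.8°.
Check via Clairaut: cos φ_max = |cos φ₁| · sin C = cos(33.9°)·sin(145.3°) ≈ 0.472, again giving ≈ 61.8°.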